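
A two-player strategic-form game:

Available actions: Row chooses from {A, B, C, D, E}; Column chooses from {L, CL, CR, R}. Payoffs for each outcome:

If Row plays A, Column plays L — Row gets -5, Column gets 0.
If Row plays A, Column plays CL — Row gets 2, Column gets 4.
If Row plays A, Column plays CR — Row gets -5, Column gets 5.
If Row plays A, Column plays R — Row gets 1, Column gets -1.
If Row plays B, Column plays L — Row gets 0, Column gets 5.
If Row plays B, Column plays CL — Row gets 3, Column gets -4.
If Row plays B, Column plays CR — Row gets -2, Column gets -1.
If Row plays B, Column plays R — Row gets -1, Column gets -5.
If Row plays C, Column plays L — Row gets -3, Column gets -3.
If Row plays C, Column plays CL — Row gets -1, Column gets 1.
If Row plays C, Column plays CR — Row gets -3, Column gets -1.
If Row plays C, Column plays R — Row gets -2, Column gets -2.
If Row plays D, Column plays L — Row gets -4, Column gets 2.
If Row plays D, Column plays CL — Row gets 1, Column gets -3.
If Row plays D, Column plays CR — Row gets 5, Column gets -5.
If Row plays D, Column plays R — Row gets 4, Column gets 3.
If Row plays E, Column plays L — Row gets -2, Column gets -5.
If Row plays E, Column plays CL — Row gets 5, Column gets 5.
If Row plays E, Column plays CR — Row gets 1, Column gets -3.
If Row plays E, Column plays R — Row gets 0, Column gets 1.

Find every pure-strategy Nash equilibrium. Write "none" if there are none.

The pure Nash equilibria are (B, L), (D, R), (E, CL).

For each player, find the best response to each opponent profile; mutual best responses are the pure NE.
Row against L: payoffs -5, 0, -3, -4, -2 → best response B.
Row against CL: payoffs 2, 3, -1, 1, 5 → best response E.
Row against CR: payoffs -5, -2, -3, 5, 1 → best response D.
Row against R: payoffs 1, -1, -2, 4, 0 → best response D.
Column against A: payoffs 0, 4, 5, -1 → best response CR.
Column against B: payoffs 5, -4, -1, -5 → best response L.
Column against C: payoffs -3, 1, -1, -2 → best response CL.
Column against D: payoffs 2, -3, -5, 3 → best response R.
Column against E: payoffs -5, 5, -3, 1 → best response CL.
Mutual best responses: (B, L); (D, R); (E, CL).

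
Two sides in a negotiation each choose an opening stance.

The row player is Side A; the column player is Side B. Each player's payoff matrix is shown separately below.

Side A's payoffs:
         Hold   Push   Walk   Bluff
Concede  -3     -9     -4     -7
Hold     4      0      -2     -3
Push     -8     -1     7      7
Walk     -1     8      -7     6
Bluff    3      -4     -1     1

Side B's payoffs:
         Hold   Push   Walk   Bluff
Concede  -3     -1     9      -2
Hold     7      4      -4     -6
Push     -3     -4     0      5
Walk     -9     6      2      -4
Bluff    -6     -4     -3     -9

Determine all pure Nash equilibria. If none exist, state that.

Side A against Hold: payoffs -3, 4, -8, -1, 3 → best response Hold.
Side A against Push: payoffs -9, 0, -1, 8, -4 → best response Walk.
Side A against Walk: payoffs -4, -2, 7, -7, -1 → best response Push.
Side A against Bluff: payoffs -7, -3, 7, 6, 1 → best response Push.
Side B against Concede: payoffs -3, -1, 9, -2 → best response Walk.
Side B against Hold: payoffs 7, 4, -4, -6 → best response Hold.
Side B against Push: payoffs -3, -4, 0, 5 → best response Bluff.
Side B against Walk: payoffs -9, 6, 2, -4 → best response Push.
Side B against Bluff: payoffs -6, -4, -3, -9 → best response Walk.
Mutual best responses: (Hold, Hold); (Push, Bluff); (Walk, Push).

(Hold, Hold), (Push, Bluff), (Walk, Push)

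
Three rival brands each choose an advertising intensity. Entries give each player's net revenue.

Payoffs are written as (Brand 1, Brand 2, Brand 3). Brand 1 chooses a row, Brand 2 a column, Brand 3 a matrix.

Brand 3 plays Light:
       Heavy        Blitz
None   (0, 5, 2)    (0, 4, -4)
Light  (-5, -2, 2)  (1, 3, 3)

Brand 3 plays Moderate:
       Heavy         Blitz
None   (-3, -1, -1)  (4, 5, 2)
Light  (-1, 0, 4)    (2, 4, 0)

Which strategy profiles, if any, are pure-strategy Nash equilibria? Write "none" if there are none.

(None, Heavy, Light), (None, Blitz, Moderate), (Light, Blitz, Light)

Brand 1 against (Heavy, Light): payoffs 0, -5 → best response None.
Brand 1 against (Heavy, Moderate): payoffs -3, -1 → best response Light.
Brand 1 against (Blitz, Light): payoffs 0, 1 → best response Light.
Brand 1 against (Blitz, Moderate): payoffs 4, 2 → best response None.
Brand 2 against (None, Light): payoffs 5, 4 → best response Heavy.
Brand 2 against (None, Moderate): payoffs -1, 5 → best response Blitz.
Brand 2 against (Light, Light): payoffs -2, 3 → best response Blitz.
Brand 2 against (Light, Moderate): payoffs 0, 4 → best response Blitz.
Brand 3 against (None, Heavy): payoffs 2, -1 → best response Light.
Brand 3 against (None, Blitz): payoffs -4, 2 → best response Moderate.
Brand 3 against (Light, Heavy): payoffs 2, 4 → best response Moderate.
Brand 3 against (Light, Blitz): payoffs 3, 0 → best response Light.
Mutual best responses: (None, Heavy, Light); (None, Blitz, Moderate); (Light, Blitz, Light).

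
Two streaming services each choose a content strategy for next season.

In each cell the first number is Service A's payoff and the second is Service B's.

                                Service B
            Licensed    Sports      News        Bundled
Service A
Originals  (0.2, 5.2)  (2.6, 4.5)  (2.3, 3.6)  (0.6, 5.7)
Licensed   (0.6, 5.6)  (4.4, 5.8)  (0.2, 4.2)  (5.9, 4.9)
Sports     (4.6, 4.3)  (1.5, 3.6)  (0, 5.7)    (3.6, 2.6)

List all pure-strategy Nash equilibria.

(Originals, Licensed): Service A can switch to Licensed (0.2 → 0.6). Not NE.
(Originals, Sports): Service A can switch to Licensed (2.6 → 4.4). Not NE.
(Originals, News): Service B can switch to Licensed (3.6 → 5.2). Not NE.
(Originals, Bundled): Service A can switch to Licensed (0.6 → 5.9). Not NE.
(Licensed, Licensed): Service A can switch to Sports (0.6 → 4.6). Not NE.
(Licensed, Sports): Service A gets 4.4, best alternative 2.6; Service B gets 5.8, best alternative 5.6. No profitable deviation — NE.
(Licensed, News): Service A can switch to Originals (0.2 → 2.3). Not NE.
(Licensed, Bundled): Service B can switch to Licensed (4.9 → 5.6). Not NE.
(Sports, Licensed): Service B can switch to News (4.3 → 5.7). Not NE.
(The remaining 3 profiles each have a profitable deviation by the same check.)

The unique pure-strategy Nash equilibrium is (Licensed, Sports).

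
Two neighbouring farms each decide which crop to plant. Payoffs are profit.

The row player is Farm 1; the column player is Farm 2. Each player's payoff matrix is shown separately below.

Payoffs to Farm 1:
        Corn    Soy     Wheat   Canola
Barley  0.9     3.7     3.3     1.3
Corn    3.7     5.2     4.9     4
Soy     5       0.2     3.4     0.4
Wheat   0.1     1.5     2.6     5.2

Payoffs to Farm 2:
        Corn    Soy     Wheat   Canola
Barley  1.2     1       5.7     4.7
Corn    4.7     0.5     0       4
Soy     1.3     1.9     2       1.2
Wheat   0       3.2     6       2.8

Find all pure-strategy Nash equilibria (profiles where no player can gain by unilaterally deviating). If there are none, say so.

There is no pure-strategy Nash equilibrium.

Farm 1 against Corn: payoffs 0.9, 3.7, 5, 0.1 → best response Soy.
Farm 1 against Soy: payoffs 3.7, 5.2, 0.2, 1.5 → best response Corn.
Farm 1 against Wheat: payoffs 3.3, 4.9, 3.4, 2.6 → best response Corn.
Farm 1 against Canola: payoffs 1.3, 4, 0.4, 5.2 → best response Wheat.
Farm 2 against Barley: payoffs 1.2, 1, 5.7, 4.7 → best response Wheat.
Farm 2 against Corn: payoffs 4.7, 0.5, 0, 4 → best response Corn.
Farm 2 against Soy: payoffs 1.3, 1.9, 2, 1.2 → best response Wheat.
Farm 2 against Wheat: payoffs 0, 3.2, 6, 2.8 → best response Wheat.
No profile is a mutual best response for all players.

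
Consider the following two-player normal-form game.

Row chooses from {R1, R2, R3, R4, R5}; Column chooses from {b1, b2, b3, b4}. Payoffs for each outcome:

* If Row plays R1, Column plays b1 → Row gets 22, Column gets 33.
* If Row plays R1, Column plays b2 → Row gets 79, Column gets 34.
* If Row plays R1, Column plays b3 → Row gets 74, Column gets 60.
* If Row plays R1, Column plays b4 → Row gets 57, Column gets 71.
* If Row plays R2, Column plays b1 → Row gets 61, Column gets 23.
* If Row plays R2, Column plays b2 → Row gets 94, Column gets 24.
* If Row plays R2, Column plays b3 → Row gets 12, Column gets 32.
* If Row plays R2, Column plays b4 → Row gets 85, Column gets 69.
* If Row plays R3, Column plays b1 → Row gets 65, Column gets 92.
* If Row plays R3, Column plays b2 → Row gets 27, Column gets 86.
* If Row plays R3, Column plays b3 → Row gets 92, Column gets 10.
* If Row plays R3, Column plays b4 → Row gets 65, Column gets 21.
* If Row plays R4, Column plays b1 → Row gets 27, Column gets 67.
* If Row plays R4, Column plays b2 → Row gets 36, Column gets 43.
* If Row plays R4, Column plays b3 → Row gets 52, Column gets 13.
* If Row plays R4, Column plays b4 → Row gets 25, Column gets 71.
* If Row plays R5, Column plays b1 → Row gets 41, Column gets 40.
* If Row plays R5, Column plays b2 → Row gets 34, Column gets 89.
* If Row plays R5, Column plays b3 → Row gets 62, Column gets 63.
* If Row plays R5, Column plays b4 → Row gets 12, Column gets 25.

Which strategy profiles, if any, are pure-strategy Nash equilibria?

(R2, b4), (R3, b1)

(R1, b1): Row can switch to R2 (22 → 61). Not NE.
(R1, b2): Row can switch to R2 (79 → 94). Not NE.
(R1, b3): Row can switch to R3 (74 → 92). Not NE.
(R1, b4): Row can switch to R2 (57 → 85). Not NE.
(R2, b1): Row can switch to R3 (61 → 65). Not NE.
(R2, b2): Column can switch to b3 (24 → 32). Not NE.
(R2, b3): Row can switch to R1 (12 → 74). Not NE.
(R2, b4): Row gets 85, best alternative 65; Column gets 69, best alternative 32. No profitable deviation — NE.
(R3, b1): Row gets 65, best alternative 61; Column gets 92, best alternative 86. No profitable deviation — NE.
(R3, b2): Row can switch to R1 (27 → 79). Not NE.
(The remaining 10 profiles each have a profitable deviation by the same check.)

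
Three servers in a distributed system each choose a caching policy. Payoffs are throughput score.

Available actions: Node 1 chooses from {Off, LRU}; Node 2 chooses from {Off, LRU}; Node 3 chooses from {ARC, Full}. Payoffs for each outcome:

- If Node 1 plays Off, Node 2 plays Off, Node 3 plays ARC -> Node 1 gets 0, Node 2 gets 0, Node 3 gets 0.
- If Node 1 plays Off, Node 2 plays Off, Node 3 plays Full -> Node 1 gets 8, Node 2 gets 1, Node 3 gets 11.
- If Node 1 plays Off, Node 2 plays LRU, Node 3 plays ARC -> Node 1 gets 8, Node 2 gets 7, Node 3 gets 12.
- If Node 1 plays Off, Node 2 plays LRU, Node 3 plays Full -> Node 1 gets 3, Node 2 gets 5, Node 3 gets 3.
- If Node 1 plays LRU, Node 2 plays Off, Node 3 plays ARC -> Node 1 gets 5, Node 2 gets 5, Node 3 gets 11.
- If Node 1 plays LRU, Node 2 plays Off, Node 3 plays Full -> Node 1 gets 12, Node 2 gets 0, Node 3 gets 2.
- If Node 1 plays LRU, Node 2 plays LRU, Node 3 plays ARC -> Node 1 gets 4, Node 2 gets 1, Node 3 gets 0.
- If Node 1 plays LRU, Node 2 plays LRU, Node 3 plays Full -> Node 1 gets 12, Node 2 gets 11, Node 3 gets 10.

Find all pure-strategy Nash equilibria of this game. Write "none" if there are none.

The pure Nash equilibria are (Off, LRU, ARC); (LRU, Off, ARC); (LRU, LRU, Full).

Node 1 against (Off, ARC): payoffs 0, 5 → best response LRU.
Node 1 against (Off, Full): payoffs 8, 12 → best response LRU.
Node 1 against (LRU, ARC): payoffs 8, 4 → best response Off.
Node 1 against (LRU, Full): payoffs 3, 12 → best response LRU.
Node 2 against (Off, ARC): payoffs 0, 7 → best response LRU.
Node 2 against (Off, Full): payoffs 1, 5 → best response LRU.
Node 2 against (LRU, ARC): payoffs 5, 1 → best response Off.
Node 2 against (LRU, Full): payoffs 0, 11 → best response LRU.
Node 3 against (Off, Off): payoffs 0, 11 → best response Full.
Node 3 against (Off, LRU): payoffs 12, 3 → best response ARC.
Node 3 against (LRU, Off): payoffs 11, 2 → best response ARC.
Node 3 against (LRU, LRU): payoffs 0, 10 → best response Full.
Mutual best responses: (Off, LRU, ARC); (LRU, Off, ARC); (LRU, LRU, Full).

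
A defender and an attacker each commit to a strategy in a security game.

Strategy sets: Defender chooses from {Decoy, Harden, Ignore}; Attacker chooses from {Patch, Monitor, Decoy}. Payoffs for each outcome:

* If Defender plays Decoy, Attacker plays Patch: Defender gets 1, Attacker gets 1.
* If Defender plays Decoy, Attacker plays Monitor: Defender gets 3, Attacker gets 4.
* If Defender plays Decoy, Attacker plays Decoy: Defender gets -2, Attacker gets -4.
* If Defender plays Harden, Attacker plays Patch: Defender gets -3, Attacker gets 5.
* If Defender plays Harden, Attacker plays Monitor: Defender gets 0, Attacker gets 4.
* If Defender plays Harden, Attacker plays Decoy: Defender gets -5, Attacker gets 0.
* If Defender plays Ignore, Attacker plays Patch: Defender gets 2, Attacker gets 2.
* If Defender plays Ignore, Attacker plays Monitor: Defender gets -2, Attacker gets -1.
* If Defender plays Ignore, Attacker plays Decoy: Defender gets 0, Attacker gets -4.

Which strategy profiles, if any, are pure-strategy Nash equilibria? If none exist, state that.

Pure-strategy Nash equilibria: (Decoy, Monitor) and (Ignore, Patch)

(Decoy, Patch): Defender can switch to Ignore (1 → 2). Not NE.
(Decoy, Monitor): Defender gets 3, best alternative 0; Attacker gets 4, best alternative 1. No profitable deviation — NE.
(Decoy, Decoy): Defender can switch to Ignore (-2 → 0). Not NE.
(Harden, Patch): Defender can switch to Decoy (-3 → 1). Not NE.
(Harden, Monitor): Defender can switch to Decoy (0 → 3). Not NE.
(Harden, Decoy): Defender can switch to Decoy (-5 → -2). Not NE.
(Ignore, Patch): Defender gets 2, best alternative 1; Attacker gets 2, best alternative -1. No profitable deviation — NE.
(Ignore, Monitor): Defender can switch to Decoy (-2 → 3). Not NE.
(The remaining 1 profile has a profitable deviation by the same check.)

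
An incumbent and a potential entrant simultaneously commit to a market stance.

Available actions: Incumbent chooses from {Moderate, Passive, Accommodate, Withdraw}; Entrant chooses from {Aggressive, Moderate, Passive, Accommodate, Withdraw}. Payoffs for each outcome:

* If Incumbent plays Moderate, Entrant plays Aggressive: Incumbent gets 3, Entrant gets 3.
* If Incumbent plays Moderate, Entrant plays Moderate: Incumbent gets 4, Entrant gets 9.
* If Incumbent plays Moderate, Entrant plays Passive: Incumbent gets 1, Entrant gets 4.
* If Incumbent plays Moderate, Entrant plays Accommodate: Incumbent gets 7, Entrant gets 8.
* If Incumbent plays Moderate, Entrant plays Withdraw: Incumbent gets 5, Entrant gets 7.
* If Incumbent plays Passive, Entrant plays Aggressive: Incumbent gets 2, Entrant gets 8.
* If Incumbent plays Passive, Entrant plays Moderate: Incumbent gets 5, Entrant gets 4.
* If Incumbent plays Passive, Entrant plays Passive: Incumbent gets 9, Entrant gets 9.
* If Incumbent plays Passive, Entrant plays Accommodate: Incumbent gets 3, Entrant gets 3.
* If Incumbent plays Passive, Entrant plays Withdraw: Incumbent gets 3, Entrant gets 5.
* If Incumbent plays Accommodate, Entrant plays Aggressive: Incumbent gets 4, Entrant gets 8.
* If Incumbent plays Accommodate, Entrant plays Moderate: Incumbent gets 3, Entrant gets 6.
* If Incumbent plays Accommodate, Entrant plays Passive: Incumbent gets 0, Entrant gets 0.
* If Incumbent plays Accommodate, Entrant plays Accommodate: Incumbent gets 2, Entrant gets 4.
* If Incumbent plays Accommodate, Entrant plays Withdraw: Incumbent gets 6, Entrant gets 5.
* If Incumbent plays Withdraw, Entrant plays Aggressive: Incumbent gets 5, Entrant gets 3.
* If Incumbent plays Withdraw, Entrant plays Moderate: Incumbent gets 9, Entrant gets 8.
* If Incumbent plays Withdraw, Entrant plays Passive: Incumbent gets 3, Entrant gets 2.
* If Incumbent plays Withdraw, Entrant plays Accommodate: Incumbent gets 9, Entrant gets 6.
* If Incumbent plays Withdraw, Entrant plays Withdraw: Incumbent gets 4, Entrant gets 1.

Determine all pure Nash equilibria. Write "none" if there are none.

Pure-strategy Nash equilibria: (Passive, Passive); (Withdraw, Moderate)

Mark each player's best response to every combination of opponents' strategies; a profile where every player is best-responding is a pure Nash equilibrium.
Incumbent against Aggressive: payoffs 3, 2, 4, 5 → best response Withdraw.
Incumbent against Moderate: payoffs 4, 5, 3, 9 → best response Withdraw.
Incumbent against Passive: payoffs 1, 9, 0, 3 → best response Passive.
Incumbent against Accommodate: payoffs 7, 3, 2, 9 → best response Withdraw.
Incumbent against Withdraw: payoffs 5, 3, 6, 4 → best response Accommodate.
Entrant against Moderate: payoffs 3, 9, 4, 8, 7 → best response Moderate.
Entrant against Passive: payoffs 8, 4, 9, 3, 5 → best response Passive.
Entrant against Accommodate: payoffs 8, 6, 0, 4, 5 → best response Aggressive.
Entrant against Withdraw: payoffs 3, 8, 2, 6, 1 → best response Moderate.
Mutual best responses: (Passive, Passive); (Withdraw, Moderate).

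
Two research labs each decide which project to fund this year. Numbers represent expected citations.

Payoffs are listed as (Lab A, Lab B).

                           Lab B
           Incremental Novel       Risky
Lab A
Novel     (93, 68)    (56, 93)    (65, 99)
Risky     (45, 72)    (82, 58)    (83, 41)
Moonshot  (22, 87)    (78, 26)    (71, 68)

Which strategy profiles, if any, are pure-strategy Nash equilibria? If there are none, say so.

none

Check each profile: it is a Nash equilibrium iff no player can strictly gain by switching unilaterally.
(Novel, Incremental): Lab B can switch to Novel (68 → 93). Not NE.
(Novel, Novel): Lab A can switch to Risky (56 → 82). Not NE.
(Novel, Risky): Lab A can switch to Risky (65 → 83). Not NE.
(Risky, Incremental): Lab A can switch to Novel (45 → 93). Not NE.
(Risky, Novel): Lab B can switch to Incremental (58 → 72). Not NE.
(Risky, Risky): Lab B can switch to Incremental (41 → 72). Not NE.
(The remaining 3 profiles each have a profitable deviation by the same check.)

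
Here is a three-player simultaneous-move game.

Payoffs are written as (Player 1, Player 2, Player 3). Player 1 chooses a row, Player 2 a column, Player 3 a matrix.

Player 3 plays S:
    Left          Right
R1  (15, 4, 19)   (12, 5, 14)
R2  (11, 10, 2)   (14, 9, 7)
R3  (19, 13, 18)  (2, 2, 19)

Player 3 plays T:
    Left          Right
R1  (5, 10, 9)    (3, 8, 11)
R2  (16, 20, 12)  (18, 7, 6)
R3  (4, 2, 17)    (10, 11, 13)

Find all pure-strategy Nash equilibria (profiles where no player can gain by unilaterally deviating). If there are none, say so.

Player 1 against (Left, S): payoffs 15, 11, 19 → best response R3.
Player 1 against (Left, T): payoffs 5, 16, 4 → best response R2.
Player 1 against (Right, S): payoffs 12, 14, 2 → best response R2.
Player 1 against (Right, T): payoffs 3, 18, 10 → best response R2.
Player 2 against (R1, S): payoffs 4, 5 → best response Right.
Player 2 against (R1, T): payoffs 10, 8 → best response Left.
Player 2 against (R2, S): payoffs 10, 9 → best response Left.
Player 2 against (R2, T): payoffs 20, 7 → best response Left.
Player 2 against (R3, S): payoffs 13, 2 → best response Left.
Player 2 against (R3, T): payoffs 2, 11 → best response Right.
Player 3 against (R1, Left): payoffs 19, 9 → best response S.
Player 3 against (R1, Right): payoffs 14, 11 → best response S.
Player 3 against (R2, Left): payoffs 2, 12 → best response T.
Player 3 against (R2, Right): payoffs 7, 6 → best response S.
Player 3 against (R3, Left): payoffs 18, 17 → best response S.
Player 3 against (R3, Right): payoffs 19, 13 → best response S.
Mutual best responses: (R2, Left, T); (R3, Left, S).

(R2, Left, T); (R3, Left, S)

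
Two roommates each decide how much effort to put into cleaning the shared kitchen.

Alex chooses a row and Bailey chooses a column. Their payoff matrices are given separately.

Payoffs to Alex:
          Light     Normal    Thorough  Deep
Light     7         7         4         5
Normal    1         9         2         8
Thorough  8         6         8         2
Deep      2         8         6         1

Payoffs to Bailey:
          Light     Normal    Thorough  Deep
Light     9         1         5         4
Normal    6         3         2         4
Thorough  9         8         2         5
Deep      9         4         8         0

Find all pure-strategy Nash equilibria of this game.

Check each profile: it is a Nash equilibrium iff no player can strictly gain by switching unilaterally.
(Light, Light): Alex can switch to Thorough (7 → 8). Not NE.
(Light, Normal): Alex can switch to Normal (7 → 9). Not NE.
(Light, Thorough): Alex can switch to Thorough (4 → 8). Not NE.
(Light, Deep): Alex can switch to Normal (5 → 8). Not NE.
(Normal, Light): Alex can switch to Light (1 → 7). Not NE.
(Normal, Normal): Bailey can switch to Light (3 → 6). Not NE.
(Normal, Thorough): Alex can switch to Light (2 → 4). Not NE.
(Normal, Deep): Bailey can switch to Light (4 → 6). Not NE.
(Thorough, Light): Alex gets 8, best alternative 7; Bailey gets 9, best alternative 8. No profitable deviation — NE.
(Thorough, Normal): Alex can switch to Light (6 → 7). Not NE.
(Thorough, Thorough): Bailey can switch to Light (2 → 9). Not NE.
(Thorough, Deep): Alex can switch to Light (2 → 5). Not NE.
(Deep, Light): Alex can switch to Light (2 → 7). Not NE.
(The remaining 3 profiles each have a profitable deviation by the same check.)

Pure NE: (Thorough, Light)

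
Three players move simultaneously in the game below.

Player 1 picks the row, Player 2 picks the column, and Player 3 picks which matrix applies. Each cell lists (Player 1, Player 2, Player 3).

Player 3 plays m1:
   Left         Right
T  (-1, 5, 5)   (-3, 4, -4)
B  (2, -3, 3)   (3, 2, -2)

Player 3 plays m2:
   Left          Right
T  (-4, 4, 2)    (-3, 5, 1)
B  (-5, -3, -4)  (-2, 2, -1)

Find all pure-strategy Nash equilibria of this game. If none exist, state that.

(B, Right, m2)

Player 1 against (Left, m1): payoffs -1, 2 → best response B.
Player 1 against (Left, m2): payoffs -4, -5 → best response T.
Player 1 against (Right, m1): payoffs -3, 3 → best response B.
Player 1 against (Right, m2): payoffs -3, -2 → best response B.
Player 2 against (T, m1): payoffs 5, 4 → best response Left.
Player 2 against (T, m2): payoffs 4, 5 → best response Right.
Player 2 against (B, m1): payoffs -3, 2 → best response Right.
Player 2 against (B, m2): payoffs -3, 2 → best response Right.
Player 3 against (T, Left): payoffs 5, 2 → best response m1.
Player 3 against (T, Right): payoffs -4, 1 → best response m2.
Player 3 against (B, Left): payoffs 3, -4 → best response m1.
Player 3 against (B, Right): payoffs -2, -1 → best response m2.
Mutual best responses: (B, Right, m2).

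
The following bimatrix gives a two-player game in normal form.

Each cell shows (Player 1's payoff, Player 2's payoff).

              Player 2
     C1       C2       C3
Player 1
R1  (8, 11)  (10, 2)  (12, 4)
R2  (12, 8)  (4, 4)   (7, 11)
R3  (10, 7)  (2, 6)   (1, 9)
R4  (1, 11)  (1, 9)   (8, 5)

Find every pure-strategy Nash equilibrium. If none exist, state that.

For each strategy profile, look for a profitable unilateral deviation.
(R1, C1): Player 1 can switch to R2 (8 → 12). Not NE.
(R1, C2): Player 2 can switch to C1 (2 → 11). Not NE.
(R1, C3): Player 2 can switch to C1 (4 → 11). Not NE.
(R2, C1): Player 2 can switch to C3 (8 → 11). Not NE.
(R2, C2): Player 1 can switch to R1 (4 → 10). Not NE.
(R2, C3): Player 1 can switch to R1 (7 → 12). Not NE.
(R3, C1): Player 1 can switch to R2 (10 → 12). Not NE.
(R3, C2): Player 1 can switch to R1 (2 → 10). Not NE.
(R3, C3): Player 1 can switch to R1 (1 → 12). Not NE.
(R4, C1): Player 1 can switch to R1 (1 → 8). Not NE.
(The remaining 2 profiles each have a profitable deviation by the same check.)

There is no pure-strategy Nash equilibrium.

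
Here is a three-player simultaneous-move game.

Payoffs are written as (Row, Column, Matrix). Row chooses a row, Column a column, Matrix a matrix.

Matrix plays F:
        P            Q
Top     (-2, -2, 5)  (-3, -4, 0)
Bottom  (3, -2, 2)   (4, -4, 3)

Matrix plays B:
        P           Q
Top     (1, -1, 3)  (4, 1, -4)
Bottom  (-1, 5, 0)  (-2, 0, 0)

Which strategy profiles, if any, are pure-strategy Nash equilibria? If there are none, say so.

For each strategy profile, look for a profitable unilateral deviation.
(Top, P, F): Row can switch to Bottom (-2 → 3). Not NE.
(Top, P, B): Column can switch to Q (-1 → 1). Not NE.
(Top, Q, F): Row can switch to Bottom (-3 → 4). Not NE.
(Top, Q, B): Matrix can switch to F (-4 → 0). Not NE.
(Bottom, P, F): Row gets 3, best alternative -2; Column gets -2, best alternative -4; Matrix gets 2, best alternative 0. No profitable deviation — NE.
(Bottom, P, B): Row can switch to Top (-1 → 1). Not NE.
(Bottom, Q, F): Column can switch to P (-4 → -2). Not NE.
(Bottom, Q, B): Row can switch to Top (-2 → 4). Not NE.

Pure NE: (Bottom, P, F)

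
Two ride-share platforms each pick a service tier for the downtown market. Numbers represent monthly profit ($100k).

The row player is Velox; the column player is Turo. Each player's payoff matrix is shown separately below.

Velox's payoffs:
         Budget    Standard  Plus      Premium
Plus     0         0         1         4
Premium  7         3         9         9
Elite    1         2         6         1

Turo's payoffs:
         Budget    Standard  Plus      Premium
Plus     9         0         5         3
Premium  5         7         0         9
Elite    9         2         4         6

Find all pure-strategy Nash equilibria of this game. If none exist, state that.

(Premium, Premium)

For each strategy profile, look for a profitable unilateral deviation.
(Plus, Budget): Velox can switch to Premium (0 → 7). Not NE.
(Plus, Standard): Velox can switch to Premium (0 → 3). Not NE.
(Plus, Plus): Velox can switch to Premium (1 → 9). Not NE.
(Plus, Premium): Velox can switch to Premium (4 → 9). Not NE.
(Premium, Budget): Turo can switch to Standard (5 → 7). Not NE.
(Premium, Standard): Turo can switch to Premium (7 → 9). Not NE.
(Premium, Plus): Turo can switch to Budget (0 → 5). Not NE.
(Premium, Premium): Velox gets 9, best alternative 4; Turo gets 9, best alternative 7. No profitable deviation — NE.
(Elite, Budget): Velox can switch to Premium (1 → 7). Not NE.
(Elite, Standard): Velox can switch to Premium (2 → 3). Not NE.
(Elite, Plus): Velox can switch to Premium (6 → 9). Not NE.
(The remaining 1 profile has a profitable deviation by the same check.)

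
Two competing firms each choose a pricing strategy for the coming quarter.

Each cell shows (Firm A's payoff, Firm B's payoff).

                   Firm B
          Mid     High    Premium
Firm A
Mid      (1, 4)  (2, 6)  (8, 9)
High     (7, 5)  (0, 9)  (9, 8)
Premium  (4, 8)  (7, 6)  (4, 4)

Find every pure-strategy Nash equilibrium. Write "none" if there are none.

For each strategy profile, look for a profitable unilateral deviation.
(Mid, Mid): Firm A can switch to High (1 → 7). Not NE.
(Mid, High): Firm A can switch to Premium (2 → 7). Not NE.
(Mid, Premium): Firm A can switch to High (8 → 9). Not NE.
(High, Mid): Firm B can switch to High (5 → 9). Not NE.
(High, High): Firm A can switch to Mid (0 → 2). Not NE.
(High, Premium): Firm B can switch to High (8 → 9). Not NE.
(Premium, Mid): Firm A can switch to High (4 → 7). Not NE.
(Premium, High): Firm B can switch to Mid (6 → 8). Not NE.
(The remaining 1 profile has a profitable deviation by the same check.)

No pure-strategy Nash equilibrium.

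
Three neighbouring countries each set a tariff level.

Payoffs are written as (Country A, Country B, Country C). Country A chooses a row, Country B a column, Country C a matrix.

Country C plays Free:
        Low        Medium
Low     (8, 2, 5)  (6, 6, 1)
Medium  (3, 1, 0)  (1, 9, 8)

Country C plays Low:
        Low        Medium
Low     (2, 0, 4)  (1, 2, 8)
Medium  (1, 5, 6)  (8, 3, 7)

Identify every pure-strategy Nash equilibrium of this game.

For each player, find the best response to each opponent profile; mutual best responses are the pure NE.
Country A against (Low, Free): payoffs 8, 3 → best response Low.
Country A against (Low, Low): payoffs 2, 1 → best response Low.
Country A against (Medium, Free): payoffs 6, 1 → best response Low.
Country A against (Medium, Low): payoffs 1, 8 → best response Medium.
Country B against (Low, Free): payoffs 2, 6 → best response Medium.
Country B against (Low, Low): payoffs 0, 2 → best response Medium.
Country B against (Medium, Free): payoffs 1, 9 → best response Medium.
Country B against (Medium, Low): payoffs 5, 3 → best response Low.
Country C against (Low, Low): payoffs 5, 4 → best response Free.
Country C against (Low, Medium): payoffs 1, 8 → best response Low.
Country C against (Medium, Low): payoffs 0, 6 → best response Low.
Country C against (Medium, Medium): payoffs 8, 7 → best response Free.
No profile is a mutual best response for all players.

none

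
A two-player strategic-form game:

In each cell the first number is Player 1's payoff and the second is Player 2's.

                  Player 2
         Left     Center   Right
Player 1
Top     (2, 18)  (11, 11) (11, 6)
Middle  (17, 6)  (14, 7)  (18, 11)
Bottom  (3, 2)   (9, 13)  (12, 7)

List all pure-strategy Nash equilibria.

Player 1 against Left: payoffs 2, 17, 3 → best response Middle.
Player 1 against Center: payoffs 11, 14, 9 → best response Middle.
Player 1 against Right: payoffs 11, 18, 12 → best response Middle.
Player 2 against Top: payoffs 18, 11, 6 → best response Left.
Player 2 against Middle: payoffs 6, 7, 11 → best response Right.
Player 2 against Bottom: payoffs 2, 13, 7 → best response Center.
Mutual best responses: (Middle, Right).

(Middle, Right)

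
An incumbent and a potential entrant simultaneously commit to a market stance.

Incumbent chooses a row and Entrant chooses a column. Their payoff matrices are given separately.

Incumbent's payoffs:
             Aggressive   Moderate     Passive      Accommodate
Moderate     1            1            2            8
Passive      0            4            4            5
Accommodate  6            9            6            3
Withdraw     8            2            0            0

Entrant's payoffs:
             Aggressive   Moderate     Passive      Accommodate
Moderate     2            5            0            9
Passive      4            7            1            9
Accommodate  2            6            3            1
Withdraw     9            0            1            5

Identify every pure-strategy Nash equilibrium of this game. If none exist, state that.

For each player, find the best response to each opponent profile; mutual best responses are the pure NE.
Incumbent against Aggressive: payoffs 1, 0, 6, 8 → best response Withdraw.
Incumbent against Moderate: payoffs 1, 4, 9, 2 → best response Accommodate.
Incumbent against Passive: payoffs 2, 4, 6, 0 → best response Accommodate.
Incumbent against Accommodate: payoffs 8, 5, 3, 0 → best response Moderate.
Entrant against Moderate: payoffs 2, 5, 0, 9 → best response Accommodate.
Entrant against Passive: payoffs 4, 7, 1, 9 → best response Accommodate.
Entrant against Accommodate: payoffs 2, 6, 3, 1 → best response Moderate.
Entrant against Withdraw: payoffs 9, 0, 1, 5 → best response Aggressive.
Mutual best responses: (Moderate, Accommodate); (Accommodate, Moderate); (Withdraw, Aggressive).

Pure-strategy Nash equilibria: (Moderate, Accommodate) and (Accommodate, Moderate) and (Withdraw, Aggressive)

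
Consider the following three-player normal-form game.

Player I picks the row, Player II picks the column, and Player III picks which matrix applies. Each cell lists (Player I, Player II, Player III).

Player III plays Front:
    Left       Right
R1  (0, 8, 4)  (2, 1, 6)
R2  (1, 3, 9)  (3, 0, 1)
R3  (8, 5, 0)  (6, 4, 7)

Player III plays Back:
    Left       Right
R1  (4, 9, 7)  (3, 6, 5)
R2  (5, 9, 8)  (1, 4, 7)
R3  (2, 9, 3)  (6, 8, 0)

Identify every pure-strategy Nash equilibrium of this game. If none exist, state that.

For each strategy profile, look for a profitable unilateral deviation.
(R1, Left, Front): Player I can switch to R2 (0 → 1). Not NE.
(R1, Left, Back): Player I can switch to R2 (4 → 5). Not NE.
(R1, Right, Front): Player I can switch to R2 (2 → 3). Not NE.
(R1, Right, Back): Player I can switch to R3 (3 → 6). Not NE.
(R2, Left, Front): Player I can switch to R3 (1 → 8). Not NE.
(R2, Left, Back): Player III can switch to Front (8 → 9). Not NE.
(R2, Right, Front): Player I can switch to R3 (3 → 6). Not NE.
(R2, Right, Back): Player I can switch to R1 (1 → 3). Not NE.
(R3, Left, Front): Player III can switch to Back (0 → 3). Not NE.
(R3, Left, Back): Player I can switch to R1 (2 → 4). Not NE.
(R3, Right, Front): Player II can switch to Left (4 → 5). Not NE.
(R3, Right, Back): Player II can switch to Left (8 → 9). Not NE.

There is no pure-strategy Nash equilibrium.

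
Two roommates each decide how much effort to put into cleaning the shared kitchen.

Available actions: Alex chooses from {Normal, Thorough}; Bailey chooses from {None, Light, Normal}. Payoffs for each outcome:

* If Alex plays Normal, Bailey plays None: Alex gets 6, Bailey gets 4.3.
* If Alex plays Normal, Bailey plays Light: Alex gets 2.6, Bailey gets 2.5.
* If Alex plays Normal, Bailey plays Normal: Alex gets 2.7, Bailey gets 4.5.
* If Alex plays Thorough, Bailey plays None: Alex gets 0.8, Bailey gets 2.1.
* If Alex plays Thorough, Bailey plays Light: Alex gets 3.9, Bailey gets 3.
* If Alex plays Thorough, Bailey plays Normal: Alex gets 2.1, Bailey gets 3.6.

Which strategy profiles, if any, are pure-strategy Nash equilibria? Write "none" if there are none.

Alex against None: payoffs 6, 0.8 → best response Normal.
Alex against Light: payoffs 2.6, 3.9 → best response Thorough.
Alex against Normal: payoffs 2.7, 2.1 → best response Normal.
Bailey against Normal: payoffs 4.3, 2.5, 4.5 → best response Normal.
Bailey against Thorough: payoffs 2.1, 3, 3.6 → best response Normal.
Mutual best responses: (Normal, Normal).

Pure NE: (Normal, Normal)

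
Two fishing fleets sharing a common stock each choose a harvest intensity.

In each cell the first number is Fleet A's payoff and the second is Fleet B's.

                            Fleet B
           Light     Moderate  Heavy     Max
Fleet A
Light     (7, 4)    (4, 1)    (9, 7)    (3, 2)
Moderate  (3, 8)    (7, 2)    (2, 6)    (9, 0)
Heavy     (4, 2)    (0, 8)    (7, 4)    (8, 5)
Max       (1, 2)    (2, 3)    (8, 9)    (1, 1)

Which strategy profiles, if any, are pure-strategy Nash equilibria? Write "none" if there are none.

(Light, Heavy)

Fleet A against Light: payoffs 7, 3, 4, 1 → best response Light.
Fleet A against Moderate: payoffs 4, 7, 0, 2 → best response Moderate.
Fleet A against Heavy: payoffs 9, 2, 7, 8 → best response Light.
Fleet A against Max: payoffs 3, 9, 8, 1 → best response Moderate.
Fleet B against Light: payoffs 4, 1, 7, 2 → best response Heavy.
Fleet B against Moderate: payoffs 8, 2, 6, 0 → best response Light.
Fleet B against Heavy: payoffs 2, 8, 4, 5 → best response Moderate.
Fleet B against Max: payoffs 2, 3, 9, 1 → best response Heavy.
Mutual best responses: (Light, Heavy).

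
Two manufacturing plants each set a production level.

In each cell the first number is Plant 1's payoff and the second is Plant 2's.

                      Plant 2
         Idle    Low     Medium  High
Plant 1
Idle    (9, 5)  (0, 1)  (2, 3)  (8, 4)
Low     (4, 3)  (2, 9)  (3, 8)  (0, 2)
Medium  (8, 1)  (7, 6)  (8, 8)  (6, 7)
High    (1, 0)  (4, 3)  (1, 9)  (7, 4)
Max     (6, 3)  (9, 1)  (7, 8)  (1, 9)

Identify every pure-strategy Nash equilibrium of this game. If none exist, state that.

(Idle, Idle) and (Medium, Medium)

Plant 1 against Idle: payoffs 9, 4, 8, 1, 6 → best response Idle.
Plant 1 against Low: payoffs 0, 2, 7, 4, 9 → best response Max.
Plant 1 against Medium: payoffs 2, 3, 8, 1, 7 → best response Medium.
Plant 1 against High: payoffs 8, 0, 6, 7, 1 → best response Idle.
Plant 2 against Idle: payoffs 5, 1, 3, 4 → best response Idle.
Plant 2 against Low: payoffs 3, 9, 8, 2 → best response Low.
Plant 2 against Medium: payoffs 1, 6, 8, 7 → best response Medium.
Plant 2 against High: payoffs 0, 3, 9, 4 → best response Medium.
Plant 2 against Max: payoffs 3, 1, 8, 9 → best response High.
Mutual best responses: (Idle, Idle); (Medium, Medium).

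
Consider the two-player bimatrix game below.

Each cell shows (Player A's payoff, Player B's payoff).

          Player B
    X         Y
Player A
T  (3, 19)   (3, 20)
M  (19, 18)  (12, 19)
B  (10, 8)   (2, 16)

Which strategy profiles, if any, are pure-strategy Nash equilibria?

Player A against X: payoffs 3, 19, 10 → best response M.
Player A against Y: payoffs 3, 12, 2 → best response M.
Player B against T: payoffs 19, 20 → best response Y.
Player B against M: payoffs 18, 19 → best response Y.
Player B against B: payoffs 8, 16 → best response Y.
Mutual best responses: (M, Y).

The unique pure-strategy Nash equilibrium is (M, Y).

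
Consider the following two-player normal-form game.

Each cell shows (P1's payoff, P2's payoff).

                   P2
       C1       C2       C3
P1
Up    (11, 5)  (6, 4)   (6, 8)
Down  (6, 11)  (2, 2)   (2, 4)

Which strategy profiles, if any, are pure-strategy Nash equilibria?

The unique pure-strategy Nash equilibrium is (Up, C3).

P1 against C1: payoffs 11, 6 → best response Up.
P1 against C2: payoffs 6, 2 → best response Up.
P1 against C3: payoffs 6, 2 → best response Up.
P2 against Up: payoffs 5, 4, 8 → best response C3.
P2 against Down: payoffs 11, 2, 4 → best response C1.
Mutual best responses: (Up, C3).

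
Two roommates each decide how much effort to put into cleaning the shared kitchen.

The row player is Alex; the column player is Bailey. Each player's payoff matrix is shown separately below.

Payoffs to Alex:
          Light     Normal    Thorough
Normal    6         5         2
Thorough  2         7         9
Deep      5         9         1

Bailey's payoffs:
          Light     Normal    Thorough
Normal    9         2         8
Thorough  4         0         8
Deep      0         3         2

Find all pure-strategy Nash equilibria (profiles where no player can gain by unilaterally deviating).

For each player, find the best response to each opponent profile; mutual best responses are the pure NE.
Alex against Light: payoffs 6, 2, 5 → best response Normal.
Alex against Normal: payoffs 5, 7, 9 → best response Deep.
Alex against Thorough: payoffs 2, 9, 1 → best response Thorough.
Bailey against Normal: payoffs 9, 2, 8 → best response Light.
Bailey against Thorough: payoffs 4, 0, 8 → best response Thorough.
Bailey against Deep: payoffs 0, 3, 2 → best response Normal.
Mutual best responses: (Normal, Light); (Thorough, Thorough); (Deep, Normal).

The pure Nash equilibria are (Normal, Light) and (Thorough, Thorough) and (Deep, Normal).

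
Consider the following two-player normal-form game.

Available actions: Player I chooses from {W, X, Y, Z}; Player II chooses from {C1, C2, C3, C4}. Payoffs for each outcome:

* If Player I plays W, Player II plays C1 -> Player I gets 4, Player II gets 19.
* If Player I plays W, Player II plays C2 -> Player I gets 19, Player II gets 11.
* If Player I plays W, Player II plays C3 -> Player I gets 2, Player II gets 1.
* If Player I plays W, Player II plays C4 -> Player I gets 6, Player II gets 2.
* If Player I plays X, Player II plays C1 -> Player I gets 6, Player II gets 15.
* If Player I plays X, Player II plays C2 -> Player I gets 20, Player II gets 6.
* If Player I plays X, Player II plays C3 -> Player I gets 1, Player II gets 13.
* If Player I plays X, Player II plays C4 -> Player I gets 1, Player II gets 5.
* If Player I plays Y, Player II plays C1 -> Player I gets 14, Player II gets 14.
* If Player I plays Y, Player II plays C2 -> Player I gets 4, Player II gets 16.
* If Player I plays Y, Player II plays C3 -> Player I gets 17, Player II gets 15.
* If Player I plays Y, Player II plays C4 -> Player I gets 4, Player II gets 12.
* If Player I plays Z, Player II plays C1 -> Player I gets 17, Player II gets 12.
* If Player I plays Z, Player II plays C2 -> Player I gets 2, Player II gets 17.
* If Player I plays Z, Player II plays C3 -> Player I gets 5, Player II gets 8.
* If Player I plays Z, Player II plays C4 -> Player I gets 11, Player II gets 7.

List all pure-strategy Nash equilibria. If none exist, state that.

(W, C1): Player I can switch to X (4 → 6). Not NE.
(W, C2): Player I can switch to X (19 → 20). Not NE.
(W, C3): Player I can switch to Y (2 → 17). Not NE.
(W, C4): Player I can switch to Z (6 → 11). Not NE.
(X, C1): Player I can switch to Y (6 → 14). Not NE.
(X, C2): Player II can switch to C1 (6 → 15). Not NE.
(X, C3): Player I can switch to W (1 → 2). Not NE.
(X, C4): Player I can switch to W (1 → 6). Not NE.
(The remaining 8 profiles each have a profitable deviation by the same check.)

No pure-strategy Nash equilibrium.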